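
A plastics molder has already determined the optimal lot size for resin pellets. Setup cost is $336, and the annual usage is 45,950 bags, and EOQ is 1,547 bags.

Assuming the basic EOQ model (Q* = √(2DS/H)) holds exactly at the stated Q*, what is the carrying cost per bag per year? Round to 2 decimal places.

$12.90

EOQ relation: Q² = 2DS/H, so rearrange for the unknown.
H = 2DS / Q² = 2 × 45,950 × 336 / 1,547² = 12.9025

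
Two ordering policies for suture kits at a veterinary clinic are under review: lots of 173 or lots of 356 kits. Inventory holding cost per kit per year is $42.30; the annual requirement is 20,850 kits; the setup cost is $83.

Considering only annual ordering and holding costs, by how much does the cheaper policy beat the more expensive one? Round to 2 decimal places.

Annual cost at Q: ordering D·S/Q plus holding Q·H/2.
TC(173) = (20,850/173)×83 + (173/2)×42.3 = $13,662.13
TC(356) = (20,850/356)×83 + (356/2)×42.3 = $12,390.50
Lots of 356 are cheaper by $1,271.63.

$1,271.63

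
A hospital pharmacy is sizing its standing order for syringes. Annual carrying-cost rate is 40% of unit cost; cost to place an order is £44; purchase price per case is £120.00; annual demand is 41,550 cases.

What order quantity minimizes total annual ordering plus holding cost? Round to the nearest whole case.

276 cases

Holding cost per case per year: H = 40% × £120 = £48.0000
EOQ = √(2DS/H) = √(2 × 41,550 × 44 / 48)
    = √(76,175.00) ≈ 276.00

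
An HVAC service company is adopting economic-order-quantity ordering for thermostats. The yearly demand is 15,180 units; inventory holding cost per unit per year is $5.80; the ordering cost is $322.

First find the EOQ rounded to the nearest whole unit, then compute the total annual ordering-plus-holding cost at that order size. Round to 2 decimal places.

2DS/H = 2·15,180·322/5.8 = 1,685,503.45
EOQ = √1,685,503.45 ≈ 1,298.27 → Q = 1,298 units
Orders/yr = 15,180/1,298 = 11.695; ordering cost = 11.695 × $322 = $3,765.76
Average inventory = 1,298/2 = 649; holding cost = 649 × $5.8 = $3,764.20
Total = $3,765.76 + $3,764.20 = $7,529.96

$7,529.96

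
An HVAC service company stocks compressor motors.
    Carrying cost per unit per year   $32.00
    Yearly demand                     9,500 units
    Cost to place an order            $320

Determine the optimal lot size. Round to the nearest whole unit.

Q* = √(2·D·S / H) = √(2·9,500·320 / 32) = √190,000.0 ≈ 435.89

436 units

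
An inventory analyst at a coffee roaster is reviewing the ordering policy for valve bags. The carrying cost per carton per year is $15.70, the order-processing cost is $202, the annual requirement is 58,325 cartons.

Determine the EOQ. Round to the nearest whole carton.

2DS/H = 2·58,325·202/15.7 = 1,500,847.13
EOQ = √1,500,847.13 ≈ 1,225.09

1,225 cartons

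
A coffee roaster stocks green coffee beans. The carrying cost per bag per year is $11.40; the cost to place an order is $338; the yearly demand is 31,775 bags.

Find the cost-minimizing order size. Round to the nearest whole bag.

1,373 bags

EOQ = √(2DS/H) = √(2 × 31,775 × 338 / 11.4)
    = √(1,884,201.75) ≈ 1,372.66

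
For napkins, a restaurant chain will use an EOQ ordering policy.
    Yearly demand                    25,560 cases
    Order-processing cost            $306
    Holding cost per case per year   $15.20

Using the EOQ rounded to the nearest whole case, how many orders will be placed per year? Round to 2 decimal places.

25.21 orders per year

EOQ = √(2DS/H) = √(2 × 25,560 × 306 / 15.2)
    = √(1,029,126.32) ≈ 1,014.46 → Q = 1,014
N = D/Q = 25,560/1,014 ≈ 25.207 orders/yr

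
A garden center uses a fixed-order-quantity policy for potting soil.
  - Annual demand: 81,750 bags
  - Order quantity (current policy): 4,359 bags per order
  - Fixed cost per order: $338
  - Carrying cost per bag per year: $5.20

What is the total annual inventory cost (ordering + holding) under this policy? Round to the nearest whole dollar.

Orders/yr = 81,750/4,359 = 18.754; ordering cost = 18.754 × $338 = $6,338.95
Average inventory = 4,359/2 = 2179.5; holding cost = 2179.5 × $5.2 = $11,333.40
Total = $6,338.95 + $11,333.40 = $17,672.35

$17,672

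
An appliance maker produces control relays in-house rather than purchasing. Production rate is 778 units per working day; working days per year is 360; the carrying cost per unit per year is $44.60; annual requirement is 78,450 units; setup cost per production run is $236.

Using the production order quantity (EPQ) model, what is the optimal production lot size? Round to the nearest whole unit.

d = 78,450/360 = 217.9167 units/day;  effective holding cost H(1 − d/p) = 44.6·(1 − 217.9167/778) = 32.10760
Q* = √(2DS / H_eff) = √(2·78,450·236 / 32.10760) ≈ 1,073.90

1,074 units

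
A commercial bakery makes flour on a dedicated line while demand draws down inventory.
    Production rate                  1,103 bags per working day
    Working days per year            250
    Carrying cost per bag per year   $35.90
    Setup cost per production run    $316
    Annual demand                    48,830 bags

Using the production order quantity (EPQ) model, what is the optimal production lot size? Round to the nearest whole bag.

Daily demand d = 48,830/250 = 195.320; p = 1103; 1 − d/p = 0.82292
EPQ = √(2DS / (H(1 − d/p)))
    = √(2 × 48,830 × 316 / (35.9 × 0.82292)) ≈ 1,022.06

1,022 bags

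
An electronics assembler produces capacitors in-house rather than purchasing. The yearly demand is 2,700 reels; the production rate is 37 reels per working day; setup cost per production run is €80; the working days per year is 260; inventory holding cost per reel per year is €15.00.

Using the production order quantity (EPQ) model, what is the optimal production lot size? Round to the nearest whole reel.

200 reels

Daily demand d = 2,700/260 = 10.385; p = 37; 1 − d/p = 0.71933
EPQ = √(2DS / (H(1 − d/p)))
    = √(2 × 2,700 × 80 / (15 × 0.71933)) ≈ 200.09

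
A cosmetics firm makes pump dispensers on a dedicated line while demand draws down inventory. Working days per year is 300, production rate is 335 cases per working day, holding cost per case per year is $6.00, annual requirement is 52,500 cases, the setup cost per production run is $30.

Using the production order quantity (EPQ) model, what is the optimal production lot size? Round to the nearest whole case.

1,048 cases

d = 52,500/300 = 175.0000 cases/day;  effective holding cost H(1 − d/p) = 6·(1 − 175.0000/335) = 2.86567
Q* = √(2DS / H_eff) = √(2·52,500·30 / 2.86567) ≈ 1,048.44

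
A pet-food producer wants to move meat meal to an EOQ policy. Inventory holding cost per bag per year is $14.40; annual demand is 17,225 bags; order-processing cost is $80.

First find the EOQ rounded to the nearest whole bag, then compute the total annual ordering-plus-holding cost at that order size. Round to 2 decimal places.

2DS/H = 2·17,225·80/14.4 = 191,388.89
EOQ = √191,388.89 ≈ 437.48 → Q = 437 bags
Annual ordering cost = (D/Q)·S = (17,225/437) × 80 = $3,153.32
Annual holding cost  = (Q/2)·H = (437/2) × 14.4 = $3,146.40
Total = $3,153.32 + $3,146.40 = $6,299.72

$6,299.72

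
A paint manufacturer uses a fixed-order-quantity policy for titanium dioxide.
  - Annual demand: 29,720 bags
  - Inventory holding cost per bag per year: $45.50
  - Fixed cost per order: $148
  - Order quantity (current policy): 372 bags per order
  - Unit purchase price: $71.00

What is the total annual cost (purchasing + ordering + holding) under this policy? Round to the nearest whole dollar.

$2,130,407

Ordering: D/Q × S = 29,720/372 × $148 = $11,824.09
Holding:  Q/2 × H = 372/2 × $45.5 = $8,463.00
Purchase cost = D·C = 29,720 × 71 = $2,110,120.00
Total = $11,824.09 + $8,463.00 + $2,110,120.00 = $2,130,407.09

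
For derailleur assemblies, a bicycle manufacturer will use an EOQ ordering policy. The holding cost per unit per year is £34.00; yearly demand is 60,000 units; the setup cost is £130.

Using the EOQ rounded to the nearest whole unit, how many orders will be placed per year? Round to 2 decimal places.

88.63 orders per year

2DS/H = 2·60,000·130/34 = 458,823.53
EOQ = √458,823.53 ≈ 677.37 → Q = 677
Orders per year = D/Q = 60,000 / 677 = 88.626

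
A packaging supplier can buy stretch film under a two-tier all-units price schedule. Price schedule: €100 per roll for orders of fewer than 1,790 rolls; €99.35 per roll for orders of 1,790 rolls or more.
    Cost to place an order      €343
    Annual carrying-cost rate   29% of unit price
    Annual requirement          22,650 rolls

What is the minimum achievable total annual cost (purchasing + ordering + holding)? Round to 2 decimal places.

H₁ = 29%×€100 = €29.0000;  H₂ = 29%×€99.35 = €28.8115
EOQ₁ = √(2×22,650×343/29.0000) = 731.98  (< 1,790, feasible at tier 1)
EOQ₂ = √(2×22,650×343/28.8115) = 734.37  (< 1,790 → use Q = 1,790 at tier-2 price)
TC(tier 1 (EOQ₁), Q≈732.0) = €2,286,227.32
TC(tier 2, Q≈1,790.0) = €2,280,403.99
Minimum at tier 2: €2,280,403.99

€2,280,403.99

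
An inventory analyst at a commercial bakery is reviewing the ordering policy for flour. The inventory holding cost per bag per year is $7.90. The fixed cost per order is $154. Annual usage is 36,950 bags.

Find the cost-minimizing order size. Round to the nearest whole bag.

1,200 bags

EOQ = √(2DS/H) = √(2 × 36,950 × 154 / 7.9)
    = √(1,440,582.28) ≈ 1,200.24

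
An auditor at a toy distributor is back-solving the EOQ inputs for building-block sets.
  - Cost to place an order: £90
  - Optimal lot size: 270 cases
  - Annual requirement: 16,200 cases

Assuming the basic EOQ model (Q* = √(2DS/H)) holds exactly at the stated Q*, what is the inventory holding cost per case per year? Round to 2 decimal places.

Since Q* = (2DS/H)^½, squaring gives Q*²·H = 2DS.
H = 2DS / Q² = 2 × 16,200 × 90 / 270² = 40.0000

£40.00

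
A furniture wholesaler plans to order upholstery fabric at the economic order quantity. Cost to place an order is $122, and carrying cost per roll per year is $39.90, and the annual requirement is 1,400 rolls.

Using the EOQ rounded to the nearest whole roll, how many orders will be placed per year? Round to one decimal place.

2DS/H = 2·1,400·122/39.9 = 8,561.40
EOQ = √8,561.40 ≈ 92.53 → Q = 93
N = D/Q = 1,400/93 ≈ 15.054 orders/yr

15.1 orders per year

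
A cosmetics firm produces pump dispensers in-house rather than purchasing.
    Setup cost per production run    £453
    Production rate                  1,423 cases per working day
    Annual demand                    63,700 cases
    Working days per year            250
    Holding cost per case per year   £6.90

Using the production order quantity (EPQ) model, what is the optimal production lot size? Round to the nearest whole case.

3,192 cases

d = 63,700/250 = 254.8000 cases/day;  effective holding cost H(1 − d/p) = 6.9·(1 − 254.8000/1423) = 5.66450
Q* = √(2DS / H_eff) = √(2·63,700·453 / 5.66450) ≈ 3,191.93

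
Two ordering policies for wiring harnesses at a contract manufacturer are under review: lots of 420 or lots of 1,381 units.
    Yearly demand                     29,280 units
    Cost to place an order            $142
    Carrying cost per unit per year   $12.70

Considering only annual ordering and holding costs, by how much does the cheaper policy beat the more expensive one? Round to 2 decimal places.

$786.39

TC(Q) = (D/Q)S + (Q/2)H
TC(420) = (29,280/420)×142 + (420/2)×12.7 = $12,566.43
TC(1,381) = (29,280/1,381)×142 + (1,381/2)×12.7 = $11,780.04
Cheaper: Q = 1,381.  Difference = $786.39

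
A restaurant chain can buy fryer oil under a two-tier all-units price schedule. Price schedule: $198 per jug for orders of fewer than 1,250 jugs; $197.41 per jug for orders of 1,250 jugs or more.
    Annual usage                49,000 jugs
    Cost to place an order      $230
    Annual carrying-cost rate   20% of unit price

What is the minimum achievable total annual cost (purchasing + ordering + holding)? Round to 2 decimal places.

$9,706,782.25

H₁ = 20%×$198 = $39.6000;  H₂ = 20%×$197.41 = $39.4820
EOQ₁ = √(2×49,000×230/39.6000) = 754.45  (< 1,250, feasible at tier 1)
EOQ₂ = √(2×49,000×230/39.4820) = 755.57  (< 1,250 → use Q = 1,250 at tier-2 price)
TC(tier 1 (EOQ₁), Q≈754.4) = $9,731,876.14
TC(tier 2, Q≈1,250.0) = $9,706,782.25
Minimum at tier 2: $9,706,782.25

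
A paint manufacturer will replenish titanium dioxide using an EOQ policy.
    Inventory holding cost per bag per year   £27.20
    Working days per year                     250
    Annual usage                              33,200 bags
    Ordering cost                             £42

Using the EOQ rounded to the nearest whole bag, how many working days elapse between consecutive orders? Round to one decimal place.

Optimal lot size Q* = (2 × 33,200 × £42 / £27.2)^½ ≈ 320.20 → Q = 320 bags
Days between orders = 250 / (D/Q) = 250 / 103.750 ≈ 2.410

2.4 days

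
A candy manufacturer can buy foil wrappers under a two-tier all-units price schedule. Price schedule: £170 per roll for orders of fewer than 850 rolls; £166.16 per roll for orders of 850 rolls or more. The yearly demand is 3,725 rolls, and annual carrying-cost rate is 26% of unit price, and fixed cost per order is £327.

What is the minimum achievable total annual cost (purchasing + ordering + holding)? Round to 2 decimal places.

H₁ = 26%×£170 = £44.2000;  H₂ = 26%×£166.16 = £43.2016
EOQ₁ = √(2×3,725×327/44.2000) = 234.77  (< 850, feasible at tier 1)
EOQ₂ = √(2×3,725×327/43.2016) = 237.47  (< 850 → use Q = 850 at tier-2 price)
TC(tier 1 (EOQ₁), Q≈234.8) = £643,626.79
TC(tier 2, Q≈850.0) = £638,739.71
Minimum at tier 2: £638,739.71

£638,739.71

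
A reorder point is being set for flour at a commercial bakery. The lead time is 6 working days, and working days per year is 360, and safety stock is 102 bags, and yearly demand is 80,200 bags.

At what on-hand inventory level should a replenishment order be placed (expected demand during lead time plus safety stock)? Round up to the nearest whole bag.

1,439 bags

Daily demand d = 80,200 / 360 = 222.778 bags/day
Demand during lead time = 222.778 × 6 = 1,336.67
Reorder point = 1,336.67 + 102 = 1,438.67 → round up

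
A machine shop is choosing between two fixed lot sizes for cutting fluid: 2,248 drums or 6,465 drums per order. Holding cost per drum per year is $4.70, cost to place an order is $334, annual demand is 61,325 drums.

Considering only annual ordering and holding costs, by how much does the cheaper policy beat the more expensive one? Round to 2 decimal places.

$3,966.72

Annual cost at Q: ordering D·S/Q plus holding Q·H/2.
TC(2,248) = (61,325/2,248)×334 + (2,248/2)×4.7 = $14,394.25
TC(6,465) = (61,325/6,465)×334 + (6,465/2)×4.7 = $18,360.97
Lots of 2,248 are cheaper by $3,966.72.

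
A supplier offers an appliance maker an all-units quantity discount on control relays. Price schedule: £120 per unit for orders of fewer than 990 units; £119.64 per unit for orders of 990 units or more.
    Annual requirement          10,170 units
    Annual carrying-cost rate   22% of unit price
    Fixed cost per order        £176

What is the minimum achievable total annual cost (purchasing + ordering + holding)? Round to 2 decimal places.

£1,230,121.51

H₁ = 22%×£120 = £26.4000;  H₂ = 22%×£119.64 = £26.3208
EOQ₁ = √(2×10,170×176/26.4000) = 368.24  (< 990, feasible at tier 1)
EOQ₂ = √(2×10,170×176/26.3208) = 368.79  (< 990 → use Q = 990 at tier-2 price)
TC(tier 1 (EOQ₁), Q≈368.2) = £1,230,121.51
TC(tier 2, Q≈990.0) = £1,231,575.60
Minimum at tier 1 (EOQ₁): £1,230,121.51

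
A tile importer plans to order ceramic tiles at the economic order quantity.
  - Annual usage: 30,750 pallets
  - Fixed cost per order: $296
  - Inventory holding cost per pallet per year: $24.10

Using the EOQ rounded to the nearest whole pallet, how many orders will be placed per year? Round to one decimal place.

35.4 orders per year

Q* = √(2·D·S / H) = √(2·30,750·296 / 24.1) = √755,352.7 ≈ 869.11 → Q = 869
Orders per year = D/Q = 30,750 / 869 = 35.386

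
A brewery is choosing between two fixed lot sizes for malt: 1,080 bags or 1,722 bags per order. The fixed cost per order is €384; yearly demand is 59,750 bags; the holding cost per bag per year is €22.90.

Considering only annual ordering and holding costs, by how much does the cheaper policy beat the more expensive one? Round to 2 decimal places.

TC(Q) = (D/Q)S + (Q/2)H
TC(1,080) = (59,750/1,080)×384 + (1,080/2)×22.9 = €33,610.44
TC(1,722) = (59,750/1,722)×384 + (1,722/2)×22.9 = €33,040.94
Lots of 1,722 are cheaper by €569.50.

€569.50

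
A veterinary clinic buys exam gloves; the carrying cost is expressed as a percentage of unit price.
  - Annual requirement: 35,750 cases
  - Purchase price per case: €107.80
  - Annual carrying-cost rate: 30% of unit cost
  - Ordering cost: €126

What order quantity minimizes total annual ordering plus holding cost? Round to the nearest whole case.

Holding cost per case per year: H = 30% × €107.8 = €32.3400
2DS/H = 2·35,750·126/32.34 = 278,571.43
EOQ = √278,571.43 ≈ 527.80

528 cases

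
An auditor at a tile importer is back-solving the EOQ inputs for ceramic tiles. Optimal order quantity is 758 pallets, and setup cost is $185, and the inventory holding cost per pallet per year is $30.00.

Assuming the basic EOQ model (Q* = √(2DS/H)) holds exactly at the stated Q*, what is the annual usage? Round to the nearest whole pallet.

46,586 pallets per year

EOQ relation: Q² = 2DS/H, so rearrange for the unknown.
D = Q²H / (2S) = 758² × 30 / (2 × 185) = 46,586.27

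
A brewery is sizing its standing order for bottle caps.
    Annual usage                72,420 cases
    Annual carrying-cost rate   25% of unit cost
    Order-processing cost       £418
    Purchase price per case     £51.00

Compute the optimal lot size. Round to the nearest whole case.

2,179 cases

H = i·C = 0.25 × £51 = £12.7500 per case-year
Optimal lot size Q* = (2 × 72,420 × £418 / £12.75)^½ ≈ 2,179.10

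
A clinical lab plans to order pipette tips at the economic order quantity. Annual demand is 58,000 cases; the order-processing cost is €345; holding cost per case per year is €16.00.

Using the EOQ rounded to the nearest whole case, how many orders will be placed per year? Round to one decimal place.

Q* = √(2·D·S / H) = √(2·58,000·345 / 16) = √2,501,250.0 ≈ 1,581.53 → Q = 1,582
N = D/Q = 58,000/1,582 ≈ 36.662 orders/yr

36.7 orders per year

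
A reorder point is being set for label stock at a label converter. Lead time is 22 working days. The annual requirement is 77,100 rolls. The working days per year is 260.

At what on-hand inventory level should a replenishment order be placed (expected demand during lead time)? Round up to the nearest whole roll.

6,524 rolls

Daily demand d = 77,100 / 260 = 296.538 rolls/day
Demand during lead time = 296.538 × 22 = 6,523.85
Reorder point = 6,523.85 → round up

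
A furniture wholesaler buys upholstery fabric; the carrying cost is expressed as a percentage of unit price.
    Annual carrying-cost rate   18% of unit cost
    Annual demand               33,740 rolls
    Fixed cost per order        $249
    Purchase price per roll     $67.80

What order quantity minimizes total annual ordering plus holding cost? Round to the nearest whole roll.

1,173 rolls

H = i·C = 0.18 × $67.8 = $12.2040 per roll-year
2DS/H = 2·33,740·249/12.204 = 1,376,804.33
EOQ = √1,376,804.33 ≈ 1,173.37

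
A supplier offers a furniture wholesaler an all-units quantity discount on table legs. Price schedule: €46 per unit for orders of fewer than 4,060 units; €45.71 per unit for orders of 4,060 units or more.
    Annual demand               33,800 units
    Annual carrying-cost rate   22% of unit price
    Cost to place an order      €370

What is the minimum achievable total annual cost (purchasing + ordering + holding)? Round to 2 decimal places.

€1,568,492.38

H₁ = 22%×€46 = €10.1200;  H₂ = 22%×€45.71 = €10.0562
EOQ₁ = √(2×33,800×370/10.1200) = 1,572.11  (< 4,060, feasible at tier 1)
EOQ₂ = √(2×33,800×370/10.0562) = 1,577.09  (< 4,060 → use Q = 4,060 at tier-2 price)
TC(tier 1 (EOQ₁), Q≈1,572.1) = €1,570,709.79
TC(tier 2, Q≈4,060.0) = €1,568,492.38
Minimum at tier 2: €1,568,492.38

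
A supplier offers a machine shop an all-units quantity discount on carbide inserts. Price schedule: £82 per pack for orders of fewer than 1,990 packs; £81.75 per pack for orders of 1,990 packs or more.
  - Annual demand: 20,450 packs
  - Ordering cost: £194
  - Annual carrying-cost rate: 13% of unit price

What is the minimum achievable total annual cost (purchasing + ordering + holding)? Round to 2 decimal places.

£1,684,355.48

H₁ = 13%×£82 = £10.6600;  H₂ = 13%×£81.75 = £10.6275
EOQ₁ = √(2×20,450×194/10.6600) = 862.75  (< 1,990, feasible at tier 1)
EOQ₂ = √(2×20,450×194/10.6275) = 864.07  (< 1,990 → use Q = 1,990 at tier-2 price)
TC(tier 1 (EOQ₁), Q≈862.7) = £1,686,096.89
TC(tier 2, Q≈1,990.0) = £1,684,355.48
Minimum at tier 2: £1,684,355.48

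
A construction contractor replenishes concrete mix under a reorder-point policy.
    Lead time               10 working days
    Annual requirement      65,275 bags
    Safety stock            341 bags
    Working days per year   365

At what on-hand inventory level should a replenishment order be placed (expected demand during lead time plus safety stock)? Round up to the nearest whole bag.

2,130 bags

Daily demand d = 65,275 / 365 = 178.836 bags/day
Demand during lead time = 178.836 × 10 = 1,788.36
Reorder point = 1,788.36 + 341 = 2,129.36 → round up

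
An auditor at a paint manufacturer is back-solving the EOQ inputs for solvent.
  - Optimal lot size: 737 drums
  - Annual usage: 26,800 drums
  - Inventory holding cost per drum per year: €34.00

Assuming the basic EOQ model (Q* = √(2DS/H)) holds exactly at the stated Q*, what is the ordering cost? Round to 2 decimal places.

From Q* = √(2DS/H) ⇒ Q*² = 2DS/H.
S = Q²H / (2D) = 737² × 34 / (2 × 26,800) = 344.5475

€344.55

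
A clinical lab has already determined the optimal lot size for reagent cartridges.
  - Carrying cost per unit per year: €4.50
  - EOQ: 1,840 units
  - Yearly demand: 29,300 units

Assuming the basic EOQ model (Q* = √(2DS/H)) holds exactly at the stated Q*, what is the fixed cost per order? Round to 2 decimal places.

€259.99

From Q* = √(2DS/H) ⇒ Q*² = 2DS/H.
S = Q²H / (2D) = 1,840² × 4.5 / (2 × 29,300) = 259.9863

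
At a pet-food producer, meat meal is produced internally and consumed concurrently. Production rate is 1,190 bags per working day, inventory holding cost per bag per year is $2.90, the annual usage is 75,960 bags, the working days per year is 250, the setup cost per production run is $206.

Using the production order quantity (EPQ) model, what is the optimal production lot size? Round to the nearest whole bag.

d = 75,960/250 = 303.8400 bags/day;  effective holding cost H(1 − d/p) = 2.9·(1 − 303.8400/1190) = 2.15955
Q* = √(2DS / H_eff) = √(2·75,960·206 / 2.15955) ≈ 3,806.80

3,807 bags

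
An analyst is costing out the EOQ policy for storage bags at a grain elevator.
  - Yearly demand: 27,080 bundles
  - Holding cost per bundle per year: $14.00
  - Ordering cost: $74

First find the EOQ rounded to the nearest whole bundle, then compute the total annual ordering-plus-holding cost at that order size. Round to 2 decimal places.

2DS/H = 2·27,080·74/14 = 286,274.29
EOQ = √286,274.29 ≈ 535.05 → Q = 535 bundles
Annual ordering cost = (D/Q)·S = (27,080/535) × 74 = $3,745.64
Annual holding cost  = (Q/2)·H = (535/2) × 14 = $3,745.00
Total = $3,745.64 + $3,745.00 = $7,490.64

$7,490.64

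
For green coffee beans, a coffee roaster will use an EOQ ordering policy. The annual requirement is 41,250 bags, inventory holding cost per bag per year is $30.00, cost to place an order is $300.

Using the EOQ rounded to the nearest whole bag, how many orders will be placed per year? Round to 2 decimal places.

2DS/H = 2·41,250·300/30 = 825,000.00
EOQ = √825,000.00 ≈ 908.30 → Q = 908
Orders per year = D/Q = 41,250 / 908 = 45.430

45.43 orders per year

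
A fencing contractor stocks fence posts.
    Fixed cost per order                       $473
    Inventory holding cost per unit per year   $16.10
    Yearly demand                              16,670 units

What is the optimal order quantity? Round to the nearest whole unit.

990 units

Optimal lot size Q* = (2 × 16,670 × $473 / $16.1)^½ ≈ 989.69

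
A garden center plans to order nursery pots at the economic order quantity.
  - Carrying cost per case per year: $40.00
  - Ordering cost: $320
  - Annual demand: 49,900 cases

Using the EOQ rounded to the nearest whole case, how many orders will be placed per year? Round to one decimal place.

55.8 orders per year

Q* = √(2·D·S / H) = √(2·49,900·320 / 40) = √798,400.0 ≈ 893.53 → Q = 894
Orders per year = D/Q = 49,900 / 894 = 55.817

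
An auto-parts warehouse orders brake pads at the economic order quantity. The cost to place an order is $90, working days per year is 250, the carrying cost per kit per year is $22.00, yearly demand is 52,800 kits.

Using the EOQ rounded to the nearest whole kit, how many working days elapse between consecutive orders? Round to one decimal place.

3.1 days

EOQ = √(2DS/H) = √(2 × 52,800 × 90 / 22)
    = √(432,000.00) ≈ 657.27 → Q = 657 kits
T = Q/D × 250 days = 657/52,800 × 250 = 3.111 days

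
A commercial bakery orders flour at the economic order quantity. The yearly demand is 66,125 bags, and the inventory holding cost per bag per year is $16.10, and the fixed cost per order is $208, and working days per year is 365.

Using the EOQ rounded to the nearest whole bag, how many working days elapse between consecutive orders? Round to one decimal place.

Q* = √(2·D·S / H) = √(2·66,125·208 / 16.1) = √1,708,571.4 ≈ 1,307.12 → Q = 1,307 bags
Cycle time = (working days × Q)/D = (365 × 1,307) / 66,125 = 7.214 days

7.2 days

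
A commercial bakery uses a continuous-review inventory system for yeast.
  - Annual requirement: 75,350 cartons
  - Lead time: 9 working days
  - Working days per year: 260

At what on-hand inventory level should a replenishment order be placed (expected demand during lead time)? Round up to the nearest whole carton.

2,609 cartons

Daily demand d = 75,350 / 260 = 289.808 cartons/day
Demand during lead time = 289.808 × 9 = 2,608.27
Reorder point = 2,608.27 → round up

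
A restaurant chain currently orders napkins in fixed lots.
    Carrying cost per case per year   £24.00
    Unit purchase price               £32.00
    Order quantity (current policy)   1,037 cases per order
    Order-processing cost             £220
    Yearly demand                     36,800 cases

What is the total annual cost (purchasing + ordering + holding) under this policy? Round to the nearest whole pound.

Annual ordering cost = (D/Q)·S = (36,800/1,037) × 220 = £7,807.14
Annual holding cost  = (Q/2)·H = (1,037/2) × 24 = £12,444.00
Purchase cost = D·C = 36,800 × 32 = £1,177,600.00
Total = £7,807.14 + £12,444.00 + £1,177,600.00 = £1,197,851.14

£1,197,851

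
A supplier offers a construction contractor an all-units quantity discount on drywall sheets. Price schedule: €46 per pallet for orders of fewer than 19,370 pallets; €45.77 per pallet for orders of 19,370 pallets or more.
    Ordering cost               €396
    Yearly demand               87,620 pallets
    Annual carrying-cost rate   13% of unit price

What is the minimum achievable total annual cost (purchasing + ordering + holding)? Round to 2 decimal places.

H₁ = 13%×€46 = €5.9800;  H₂ = 13%×€45.77 = €5.9501
EOQ₁ = √(2×87,620×396/5.9800) = 3,406.54  (< 19,370, feasible at tier 1)
EOQ₂ = √(2×87,620×396/5.9501) = 3,415.09  (< 19,370 → use Q = 19,370 at tier-2 price)
TC(tier 1 (EOQ₁), Q≈3,406.5) = €4,050,891.12
TC(tier 2, Q≈19,370.0) = €4,069,785.42
Minimum at tier 1 (EOQ₁): €4,050,891.12

€4,050,891.12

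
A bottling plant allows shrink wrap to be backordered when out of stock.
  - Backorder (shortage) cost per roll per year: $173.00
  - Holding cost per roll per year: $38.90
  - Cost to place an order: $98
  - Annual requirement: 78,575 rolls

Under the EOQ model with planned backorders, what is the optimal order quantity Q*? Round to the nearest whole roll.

Q* = √(2DS/H) · √((H + b)/b)
   = √(2 × 78,575 × 98 / 38.9) · √((38.9 + 173) / 173)
   = 629.210 × 1.1067 ≈ 696.37

696 rolls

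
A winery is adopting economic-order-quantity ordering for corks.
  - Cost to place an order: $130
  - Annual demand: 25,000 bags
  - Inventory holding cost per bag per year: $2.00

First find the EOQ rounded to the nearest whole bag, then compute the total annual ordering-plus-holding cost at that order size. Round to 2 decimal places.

$3,605.55

EOQ = √(2DS/H) = √(2 × 25,000 × 130 / 2)
    = √(3,250,000.00) ≈ 1,802.78 → Q = 1,803 bags
Ordering: D/Q × S = 25,000/1,803 × $130 = $1,802.55
Holding:  Q/2 × H = 1,803/2 × $2 = $1,803.00
Total = $1,802.55 + $1,803.00 = $3,605.55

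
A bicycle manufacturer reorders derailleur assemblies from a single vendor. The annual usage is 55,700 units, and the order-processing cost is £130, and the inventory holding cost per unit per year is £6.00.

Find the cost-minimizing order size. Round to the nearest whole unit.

1,554 units

EOQ = √(2DS/H) = √(2 × 55,700 × 130 / 6)
    = √(2,413,666.67) ≈ 1,553.60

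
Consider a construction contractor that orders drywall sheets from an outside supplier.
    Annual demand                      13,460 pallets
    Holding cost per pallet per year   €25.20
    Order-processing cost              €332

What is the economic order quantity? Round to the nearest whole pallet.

596 pallets

Optimal lot size Q* = (2 × 13,460 × €332 / €25.2)^½ ≈ 595.53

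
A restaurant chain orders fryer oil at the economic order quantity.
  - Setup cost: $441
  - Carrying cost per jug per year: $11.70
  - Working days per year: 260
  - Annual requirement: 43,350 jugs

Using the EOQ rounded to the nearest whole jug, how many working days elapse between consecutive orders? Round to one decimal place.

Optimal lot size Q* = (2 × 43,350 × $441 / $11.7)^½ ≈ 1,807.74 → Q = 1,808 jugs
Days between orders = 260 / (D/Q) = 260 / 23.977 ≈ 10.844

10.8 days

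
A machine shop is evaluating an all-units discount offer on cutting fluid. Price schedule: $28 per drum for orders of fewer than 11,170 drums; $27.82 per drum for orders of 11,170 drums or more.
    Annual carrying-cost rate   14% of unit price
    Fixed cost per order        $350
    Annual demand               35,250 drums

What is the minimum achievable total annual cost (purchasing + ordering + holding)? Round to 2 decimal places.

H₁ = 14%×$28 = $3.9200;  H₂ = 14%×$27.82 = $3.8948
EOQ₁ = √(2×35,250×350/3.9200) = 2,508.91  (< 11,170, feasible at tier 1)
EOQ₂ = √(2×35,250×350/3.8948) = 2,517.02  (< 11,170 → use Q = 11,170 at tier-2 price)
TC(tier 1 (EOQ₁), Q≈2,508.9) = $996,834.94
TC(tier 2, Q≈11,170.0) = $1,003,511.98
Minimum at tier 1 (EOQ₁): $996,834.94

$996,834.94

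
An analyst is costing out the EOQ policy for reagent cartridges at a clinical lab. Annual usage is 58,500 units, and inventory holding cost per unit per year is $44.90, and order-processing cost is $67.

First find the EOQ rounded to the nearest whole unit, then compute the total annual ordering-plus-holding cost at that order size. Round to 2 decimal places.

$18,760.89

Optimal lot size Q* = (2 × 58,500 × $67 / $44.9)^½ ≈ 417.84 → Q = 418 units
Ordering: D/Q × S = 58,500/418 × $67 = $9,376.79
Holding:  Q/2 × H = 418/2 × $44.9 = $9,384.10
Total = $9,376.79 + $9,384.10 = $18,760.89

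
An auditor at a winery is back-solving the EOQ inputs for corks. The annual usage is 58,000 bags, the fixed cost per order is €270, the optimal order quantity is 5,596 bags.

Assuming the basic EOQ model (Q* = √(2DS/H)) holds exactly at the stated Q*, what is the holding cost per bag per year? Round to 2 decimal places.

EOQ relation: Q² = 2DS/H, so rearrange for the unknown.
H = 2DS / Q² = 2 × 58,000 × 270 / 5,596² = 1.0002

€1.00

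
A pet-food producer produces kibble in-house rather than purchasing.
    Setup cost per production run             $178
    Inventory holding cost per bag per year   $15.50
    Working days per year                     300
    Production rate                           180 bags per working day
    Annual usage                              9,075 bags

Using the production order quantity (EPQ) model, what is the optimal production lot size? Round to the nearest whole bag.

501 bags

d = 9,075/300 = 30.2500 bags/day;  effective holding cost H(1 − d/p) = 15.5·(1 − 30.2500/180) = 12.89514
Q* = √(2DS / H_eff) = √(2·9,075·178 / 12.89514) ≈ 500.54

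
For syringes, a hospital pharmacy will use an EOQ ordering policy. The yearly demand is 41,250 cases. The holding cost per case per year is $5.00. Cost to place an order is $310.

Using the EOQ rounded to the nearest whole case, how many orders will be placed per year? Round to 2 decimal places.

18.24 orders per year

Optimal lot size Q* = (2 × 41,250 × $310 / $5)^½ ≈ 2,261.64 → Q = 2,262
Orders per year = D/Q = 41,250 / 2,262 = 18.236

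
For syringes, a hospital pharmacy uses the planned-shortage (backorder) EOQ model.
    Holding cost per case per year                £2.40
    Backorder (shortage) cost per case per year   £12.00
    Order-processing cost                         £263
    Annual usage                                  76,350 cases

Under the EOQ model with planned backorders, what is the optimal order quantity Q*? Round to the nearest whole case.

4,481 cases

Basic EOQ = √(2·76,350·263/2.4) = 4,090.645
Backorder adjustment √((H+b)/b) = √((2.4+12)/12) = 1.0954
Q* = 4,090.645 × 1.0954 ≈ 4,481.08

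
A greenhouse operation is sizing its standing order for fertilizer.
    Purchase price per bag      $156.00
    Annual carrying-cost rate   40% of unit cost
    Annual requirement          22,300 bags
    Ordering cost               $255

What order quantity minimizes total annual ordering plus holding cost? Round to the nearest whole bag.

427 bags

Holding cost per bag per year: H = 40% × $156 = $62.4000
2DS/H = 2·22,300·255/62.4 = 182,259.62
EOQ = √182,259.62 ≈ 426.92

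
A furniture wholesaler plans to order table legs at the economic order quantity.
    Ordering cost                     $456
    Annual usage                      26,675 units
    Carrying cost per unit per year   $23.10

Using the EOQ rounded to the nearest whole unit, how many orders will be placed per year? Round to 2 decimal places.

26.00 orders per year

EOQ = √(2DS/H) = √(2 × 26,675 × 456 / 23.1)
    = √(1,053,142.86) ≈ 1,026.23 → Q = 1,026
N = D/Q = 26,675/1,026 ≈ 25.999 orders/yr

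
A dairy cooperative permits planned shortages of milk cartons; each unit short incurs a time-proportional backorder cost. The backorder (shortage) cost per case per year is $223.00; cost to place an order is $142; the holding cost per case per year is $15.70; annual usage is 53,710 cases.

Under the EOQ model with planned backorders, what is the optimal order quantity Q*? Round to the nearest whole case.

Basic EOQ = √(2·53,710·142/15.7) = 985.682
Backorder adjustment √((H+b)/b) = √((15.7+223)/223) = 1.0346
Q* = 985.682 × 1.0346 ≈ 1,019.79

1,020 cases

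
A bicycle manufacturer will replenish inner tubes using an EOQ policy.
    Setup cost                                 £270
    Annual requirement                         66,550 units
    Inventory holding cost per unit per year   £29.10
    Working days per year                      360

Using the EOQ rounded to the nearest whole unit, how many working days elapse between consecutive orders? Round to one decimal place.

Optimal lot size Q* = (2 × 66,550 × £270 / £29.1)^½ ≈ 1,111.28 → Q = 1,111 units
Days between orders = 360 / (D/Q) = 360 / 59.901 ≈ 6.010

6.0 days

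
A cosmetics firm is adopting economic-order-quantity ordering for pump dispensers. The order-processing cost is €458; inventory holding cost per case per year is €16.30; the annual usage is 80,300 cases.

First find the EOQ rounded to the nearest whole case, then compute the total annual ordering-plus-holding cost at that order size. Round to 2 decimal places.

EOQ = √(2DS/H) = √(2 × 80,300 × 458 / 16.3)
    = √(4,512,564.42) ≈ 2,124.28 → Q = 2,124 cases
Ordering: D/Q × S = 80,300/2,124 × €458 = €17,315.16
Holding:  Q/2 × H = 2,124/2 × €16.3 = €17,310.60
Total = €17,315.16 + €17,310.60 = €34,625.76

€34,625.76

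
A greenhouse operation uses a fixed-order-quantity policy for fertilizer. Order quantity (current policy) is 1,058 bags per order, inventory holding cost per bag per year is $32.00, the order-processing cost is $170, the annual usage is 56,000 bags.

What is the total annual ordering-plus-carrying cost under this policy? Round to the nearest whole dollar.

Orders/yr = 56,000/1,058 = 52.930; ordering cost = 52.930 × $170 = $8,998.11
Average inventory = 1,058/2 = 529; holding cost = 529 × $32 = $16,928.00
Total = $8,998.11 + $16,928.00 = $25,926.11

$25,926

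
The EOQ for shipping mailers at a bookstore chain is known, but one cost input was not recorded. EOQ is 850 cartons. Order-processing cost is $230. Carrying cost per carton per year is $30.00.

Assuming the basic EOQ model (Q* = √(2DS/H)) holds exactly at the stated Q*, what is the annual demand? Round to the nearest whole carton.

47,120 cartons per year

Since Q* = (2DS/H)^½, squaring gives Q*²·H = 2DS.
D = Q²H / (2S) = 850² × 30 / (2 × 230) = 47,119.57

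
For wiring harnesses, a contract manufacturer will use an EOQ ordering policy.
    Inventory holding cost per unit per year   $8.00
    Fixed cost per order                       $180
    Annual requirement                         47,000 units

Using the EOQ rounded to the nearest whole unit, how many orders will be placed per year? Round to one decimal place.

32.3 orders per year

Q* = √(2·D·S / H) = √(2·47,000·180 / 8) = √2,115,000.0 ≈ 1,454.30 → Q = 1,454
Orders per year = D/Q = 47,000 / 1,454 = 32.325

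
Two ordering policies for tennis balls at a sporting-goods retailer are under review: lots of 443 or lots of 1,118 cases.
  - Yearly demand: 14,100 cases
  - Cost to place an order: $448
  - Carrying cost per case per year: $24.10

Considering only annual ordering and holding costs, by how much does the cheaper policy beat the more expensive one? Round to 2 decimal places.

TC(Q) = (D/Q)S + (Q/2)H
TC(443) = (14,100/443)×448 + (443/2)×24.1 = $19,597.29
TC(1,118) = (14,100/1,118)×448 + (1,118/2)×24.1 = $19,121.99
Cheaper: Q = 1,118.  Difference = $475.30

$475.30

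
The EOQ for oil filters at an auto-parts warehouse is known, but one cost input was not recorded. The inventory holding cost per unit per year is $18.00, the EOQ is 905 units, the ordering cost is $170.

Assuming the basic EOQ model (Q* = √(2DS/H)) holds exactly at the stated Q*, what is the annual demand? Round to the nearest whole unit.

Since Q* = (2DS/H)^½, squaring gives Q*²·H = 2DS.
D = Q²H / (2S) = 905² × 18 / (2 × 170) = 43,360.15

43,360 units per year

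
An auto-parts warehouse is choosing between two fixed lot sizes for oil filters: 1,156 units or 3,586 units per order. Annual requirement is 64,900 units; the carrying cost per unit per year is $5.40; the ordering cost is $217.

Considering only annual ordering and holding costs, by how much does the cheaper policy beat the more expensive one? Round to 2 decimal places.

$1,694.48

For each Q, cost = (D/Q)·S + (Q/2)·H.
TC(1,156) = (64,900/1,156)×217 + (1,156/2)×5.4 = $15,303.99
TC(3,586) = (64,900/3,586)×217 + (3,586/2)×5.4 = $13,609.50
Lots of 3,586 are cheaper by $1,694.48.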